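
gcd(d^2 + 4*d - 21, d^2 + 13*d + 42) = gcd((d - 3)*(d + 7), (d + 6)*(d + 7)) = d + 7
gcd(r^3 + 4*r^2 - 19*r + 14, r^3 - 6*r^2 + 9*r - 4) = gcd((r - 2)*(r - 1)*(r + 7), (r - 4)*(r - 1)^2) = r - 1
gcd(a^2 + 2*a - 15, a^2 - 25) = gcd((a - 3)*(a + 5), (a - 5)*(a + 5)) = a + 5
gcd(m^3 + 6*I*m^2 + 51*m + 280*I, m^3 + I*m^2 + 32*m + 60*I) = m + 5*I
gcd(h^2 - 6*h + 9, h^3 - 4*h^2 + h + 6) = h - 3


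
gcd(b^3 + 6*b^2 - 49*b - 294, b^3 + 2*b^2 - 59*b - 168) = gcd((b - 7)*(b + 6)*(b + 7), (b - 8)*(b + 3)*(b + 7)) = b + 7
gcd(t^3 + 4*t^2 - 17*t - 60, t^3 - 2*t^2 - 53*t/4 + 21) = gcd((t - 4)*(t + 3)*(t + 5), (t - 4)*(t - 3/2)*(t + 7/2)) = t - 4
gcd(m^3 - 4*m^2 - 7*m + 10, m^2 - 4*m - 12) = m + 2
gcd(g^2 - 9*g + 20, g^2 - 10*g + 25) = g - 5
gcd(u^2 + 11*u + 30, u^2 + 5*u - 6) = u + 6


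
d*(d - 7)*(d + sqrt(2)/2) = d^3 - 7*d^2 + sqrt(2)*d^2/2 - 7*sqrt(2)*d/2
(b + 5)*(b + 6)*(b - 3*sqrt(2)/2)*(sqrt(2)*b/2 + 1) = sqrt(2)*b^4/2 - b^3/2 + 11*sqrt(2)*b^3/2 - 11*b^2/2 + 27*sqrt(2)*b^2/2 - 33*sqrt(2)*b/2 - 15*b - 45*sqrt(2)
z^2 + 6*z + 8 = (z + 2)*(z + 4)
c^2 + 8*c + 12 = (c + 2)*(c + 6)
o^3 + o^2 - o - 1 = (o - 1)*(o + 1)^2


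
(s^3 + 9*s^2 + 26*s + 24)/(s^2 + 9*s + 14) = (s^2 + 7*s + 12)/(s + 7)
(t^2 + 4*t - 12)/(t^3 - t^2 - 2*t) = (t + 6)/(t*(t + 1))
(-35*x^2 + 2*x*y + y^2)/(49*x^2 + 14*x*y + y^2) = (-5*x + y)/(7*x + y)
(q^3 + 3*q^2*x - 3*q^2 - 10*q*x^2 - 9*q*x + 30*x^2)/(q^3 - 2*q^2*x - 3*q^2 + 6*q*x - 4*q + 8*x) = (q^2 + 5*q*x - 3*q - 15*x)/(q^2 - 3*q - 4)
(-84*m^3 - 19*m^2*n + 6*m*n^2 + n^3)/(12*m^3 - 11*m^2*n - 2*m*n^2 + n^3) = (-7*m - n)/(m - n)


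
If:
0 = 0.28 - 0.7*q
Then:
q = 0.40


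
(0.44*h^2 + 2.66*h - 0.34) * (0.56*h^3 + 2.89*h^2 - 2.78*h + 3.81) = 0.2464*h^5 + 2.7612*h^4 + 6.2738*h^3 - 6.701*h^2 + 11.0798*h - 1.2954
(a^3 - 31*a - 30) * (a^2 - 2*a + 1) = a^5 - 2*a^4 - 30*a^3 + 32*a^2 + 29*a - 30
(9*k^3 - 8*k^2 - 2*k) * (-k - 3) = -9*k^4 - 19*k^3 + 26*k^2 + 6*k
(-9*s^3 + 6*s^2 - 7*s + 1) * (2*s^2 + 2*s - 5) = -18*s^5 - 6*s^4 + 43*s^3 - 42*s^2 + 37*s - 5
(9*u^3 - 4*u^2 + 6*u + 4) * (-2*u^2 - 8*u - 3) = -18*u^5 - 64*u^4 - 7*u^3 - 44*u^2 - 50*u - 12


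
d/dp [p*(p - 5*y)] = 2*p - 5*y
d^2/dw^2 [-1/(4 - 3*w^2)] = 6*(9*w^2 + 4)/(3*w^2 - 4)^3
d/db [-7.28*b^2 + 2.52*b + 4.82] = 2.52 - 14.56*b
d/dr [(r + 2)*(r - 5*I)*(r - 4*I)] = 3*r^2 + r*(4 - 18*I) - 20 - 18*I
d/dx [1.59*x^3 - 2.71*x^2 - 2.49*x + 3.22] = 4.77*x^2 - 5.42*x - 2.49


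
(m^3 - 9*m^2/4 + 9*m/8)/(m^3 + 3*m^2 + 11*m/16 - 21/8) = 2*m*(2*m - 3)/(4*m^2 + 15*m + 14)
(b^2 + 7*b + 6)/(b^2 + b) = (b + 6)/b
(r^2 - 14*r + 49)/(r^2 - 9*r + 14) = (r - 7)/(r - 2)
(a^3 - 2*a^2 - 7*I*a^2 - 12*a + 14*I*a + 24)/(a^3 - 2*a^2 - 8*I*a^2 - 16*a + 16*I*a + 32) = (a - 3*I)/(a - 4*I)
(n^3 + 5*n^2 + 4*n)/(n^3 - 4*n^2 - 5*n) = (n + 4)/(n - 5)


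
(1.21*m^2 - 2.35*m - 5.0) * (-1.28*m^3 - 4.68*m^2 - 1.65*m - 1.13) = -1.5488*m^5 - 2.6548*m^4 + 15.4015*m^3 + 25.9102*m^2 + 10.9055*m + 5.65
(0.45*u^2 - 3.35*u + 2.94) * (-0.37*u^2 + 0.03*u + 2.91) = -0.1665*u^4 + 1.253*u^3 + 0.1212*u^2 - 9.6603*u + 8.5554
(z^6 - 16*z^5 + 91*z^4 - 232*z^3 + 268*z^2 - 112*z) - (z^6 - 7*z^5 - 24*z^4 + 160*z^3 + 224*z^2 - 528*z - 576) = -9*z^5 + 115*z^4 - 392*z^3 + 44*z^2 + 416*z + 576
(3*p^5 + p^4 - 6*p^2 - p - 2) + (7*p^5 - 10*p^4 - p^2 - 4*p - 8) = 10*p^5 - 9*p^4 - 7*p^2 - 5*p - 10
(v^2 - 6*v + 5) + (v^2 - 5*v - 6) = 2*v^2 - 11*v - 1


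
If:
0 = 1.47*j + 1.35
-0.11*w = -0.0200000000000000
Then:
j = -0.92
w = 0.18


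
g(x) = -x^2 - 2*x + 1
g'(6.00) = -14.00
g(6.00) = -47.00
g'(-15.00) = 28.00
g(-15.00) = -194.00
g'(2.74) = -7.48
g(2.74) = -11.99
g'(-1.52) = 1.04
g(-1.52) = 1.73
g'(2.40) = -6.80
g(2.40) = -9.56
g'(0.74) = -3.48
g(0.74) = -1.03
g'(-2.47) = 2.94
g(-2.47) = -0.16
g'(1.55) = -5.10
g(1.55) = -4.50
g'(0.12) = -2.24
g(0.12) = 0.75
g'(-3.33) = 4.66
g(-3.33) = -3.43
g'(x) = -2*x - 2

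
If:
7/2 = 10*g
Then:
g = 7/20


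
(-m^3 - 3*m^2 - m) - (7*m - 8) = -m^3 - 3*m^2 - 8*m + 8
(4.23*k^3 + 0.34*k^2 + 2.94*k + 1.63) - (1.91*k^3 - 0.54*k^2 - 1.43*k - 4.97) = 2.32*k^3 + 0.88*k^2 + 4.37*k + 6.6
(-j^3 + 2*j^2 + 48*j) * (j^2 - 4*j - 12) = -j^5 + 6*j^4 + 52*j^3 - 216*j^2 - 576*j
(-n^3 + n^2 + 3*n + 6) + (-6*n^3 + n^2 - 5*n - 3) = -7*n^3 + 2*n^2 - 2*n + 3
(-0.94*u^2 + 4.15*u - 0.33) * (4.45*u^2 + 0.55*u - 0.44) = -4.183*u^4 + 17.9505*u^3 + 1.2276*u^2 - 2.0075*u + 0.1452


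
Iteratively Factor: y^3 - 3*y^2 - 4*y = (y)*(y^2 - 3*y - 4) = y*(y - 4)*(y + 1)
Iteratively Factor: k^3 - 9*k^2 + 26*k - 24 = (k - 2)*(k^2 - 7*k + 12) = (k - 3)*(k - 2)*(k - 4)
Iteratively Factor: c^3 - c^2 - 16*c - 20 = (c - 5)*(c^2 + 4*c + 4) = (c - 5)*(c + 2)*(c + 2)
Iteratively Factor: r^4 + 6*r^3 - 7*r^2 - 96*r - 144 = (r + 3)*(r^3 + 3*r^2 - 16*r - 48) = (r + 3)*(r + 4)*(r^2 - r - 12) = (r + 3)^2*(r + 4)*(r - 4)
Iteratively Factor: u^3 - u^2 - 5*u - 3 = (u - 3)*(u^2 + 2*u + 1) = (u - 3)*(u + 1)*(u + 1)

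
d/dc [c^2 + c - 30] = 2*c + 1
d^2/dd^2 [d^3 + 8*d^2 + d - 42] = 6*d + 16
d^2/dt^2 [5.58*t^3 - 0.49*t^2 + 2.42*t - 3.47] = 33.48*t - 0.98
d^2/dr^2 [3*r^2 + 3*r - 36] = 6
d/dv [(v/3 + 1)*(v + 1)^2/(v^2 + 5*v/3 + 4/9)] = 3*(9*v^4 + 30*v^3 + 24*v^2 - 14*v - 17)/(81*v^4 + 270*v^3 + 297*v^2 + 120*v + 16)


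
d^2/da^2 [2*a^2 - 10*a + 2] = 4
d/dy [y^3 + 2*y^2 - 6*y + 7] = 3*y^2 + 4*y - 6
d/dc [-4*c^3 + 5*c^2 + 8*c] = -12*c^2 + 10*c + 8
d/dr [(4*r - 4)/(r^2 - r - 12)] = 4*(r^2 - r - (r - 1)*(2*r - 1) - 12)/(-r^2 + r + 12)^2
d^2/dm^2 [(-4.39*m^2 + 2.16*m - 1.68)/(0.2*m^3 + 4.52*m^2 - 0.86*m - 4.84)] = (-0.3512*m^6 + 0.5184*m^5 + 6.37896000000023*m^4 - 28.920048*m^3 - 755.349024*m^2 + 312.948864*m - 299.64944)/(0.008*m^9 + 0.5424*m^8 + 12.15504*m^7 + 87.099968*m^6 - 78.518832*m^5 - 281.625552*m^4 + 126.303592*m^3 + 306.912144*m^2 - 60.438048*m - 113.379904)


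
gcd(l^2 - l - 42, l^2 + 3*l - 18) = l + 6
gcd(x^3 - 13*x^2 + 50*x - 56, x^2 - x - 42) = x - 7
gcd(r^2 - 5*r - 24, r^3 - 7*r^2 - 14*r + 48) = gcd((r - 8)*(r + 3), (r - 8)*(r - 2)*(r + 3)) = r^2 - 5*r - 24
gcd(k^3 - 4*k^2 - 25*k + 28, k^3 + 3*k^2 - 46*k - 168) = k^2 - 3*k - 28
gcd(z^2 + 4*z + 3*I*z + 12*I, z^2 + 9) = z + 3*I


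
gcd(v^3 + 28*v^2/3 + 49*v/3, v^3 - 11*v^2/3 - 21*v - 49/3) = v + 7/3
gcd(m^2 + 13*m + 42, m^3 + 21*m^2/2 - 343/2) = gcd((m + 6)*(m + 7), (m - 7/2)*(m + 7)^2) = m + 7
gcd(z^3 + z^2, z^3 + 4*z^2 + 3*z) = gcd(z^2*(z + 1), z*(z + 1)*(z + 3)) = z^2 + z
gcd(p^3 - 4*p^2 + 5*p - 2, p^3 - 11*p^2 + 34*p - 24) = p - 1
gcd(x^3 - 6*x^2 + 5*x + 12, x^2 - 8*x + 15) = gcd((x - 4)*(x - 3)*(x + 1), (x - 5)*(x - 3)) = x - 3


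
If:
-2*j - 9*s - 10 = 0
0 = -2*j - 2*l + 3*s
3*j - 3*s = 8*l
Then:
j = -50/43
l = -5/43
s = -110/129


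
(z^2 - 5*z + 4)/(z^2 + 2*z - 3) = (z - 4)/(z + 3)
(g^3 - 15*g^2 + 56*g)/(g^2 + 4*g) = (g^2 - 15*g + 56)/(g + 4)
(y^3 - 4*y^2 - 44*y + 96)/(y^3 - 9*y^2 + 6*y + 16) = (y + 6)/(y + 1)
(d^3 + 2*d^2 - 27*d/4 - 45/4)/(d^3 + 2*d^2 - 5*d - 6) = (d^2 - d - 15/4)/(d^2 - d - 2)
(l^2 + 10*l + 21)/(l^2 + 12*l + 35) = (l + 3)/(l + 5)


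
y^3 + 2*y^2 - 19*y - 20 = (y - 4)*(y + 1)*(y + 5)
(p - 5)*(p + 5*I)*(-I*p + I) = -I*p^3 + 5*p^2 + 6*I*p^2 - 30*p - 5*I*p + 25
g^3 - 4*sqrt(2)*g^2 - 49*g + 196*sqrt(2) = (g - 7)*(g + 7)*(g - 4*sqrt(2))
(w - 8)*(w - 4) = w^2 - 12*w + 32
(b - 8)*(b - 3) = b^2 - 11*b + 24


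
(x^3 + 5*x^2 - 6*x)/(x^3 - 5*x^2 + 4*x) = (x + 6)/(x - 4)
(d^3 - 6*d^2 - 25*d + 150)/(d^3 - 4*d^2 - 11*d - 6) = (d^2 - 25)/(d^2 + 2*d + 1)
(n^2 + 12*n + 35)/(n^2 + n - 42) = (n + 5)/(n - 6)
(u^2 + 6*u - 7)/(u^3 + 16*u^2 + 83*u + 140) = (u - 1)/(u^2 + 9*u + 20)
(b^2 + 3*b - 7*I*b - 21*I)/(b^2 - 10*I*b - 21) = (b + 3)/(b - 3*I)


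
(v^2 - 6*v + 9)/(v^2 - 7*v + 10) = (v^2 - 6*v + 9)/(v^2 - 7*v + 10)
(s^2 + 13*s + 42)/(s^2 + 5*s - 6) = (s + 7)/(s - 1)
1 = 1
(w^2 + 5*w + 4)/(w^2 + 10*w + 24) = (w + 1)/(w + 6)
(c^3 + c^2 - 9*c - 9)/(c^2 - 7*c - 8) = (c^2 - 9)/(c - 8)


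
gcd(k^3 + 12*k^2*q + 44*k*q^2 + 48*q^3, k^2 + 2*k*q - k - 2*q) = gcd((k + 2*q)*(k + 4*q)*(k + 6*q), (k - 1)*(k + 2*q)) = k + 2*q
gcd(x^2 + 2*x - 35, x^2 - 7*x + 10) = x - 5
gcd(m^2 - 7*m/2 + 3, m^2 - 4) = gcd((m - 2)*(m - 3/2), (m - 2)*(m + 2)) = m - 2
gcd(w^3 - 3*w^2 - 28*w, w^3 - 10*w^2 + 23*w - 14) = w - 7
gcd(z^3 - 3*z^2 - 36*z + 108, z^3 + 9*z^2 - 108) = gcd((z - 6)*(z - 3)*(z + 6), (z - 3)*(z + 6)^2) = z^2 + 3*z - 18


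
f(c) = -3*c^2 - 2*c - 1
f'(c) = -6*c - 2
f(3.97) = -56.22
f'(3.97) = -25.82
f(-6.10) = -100.43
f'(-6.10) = 34.60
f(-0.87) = -1.53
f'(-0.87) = 3.22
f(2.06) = -17.85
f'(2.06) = -14.36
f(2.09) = -18.28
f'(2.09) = -14.54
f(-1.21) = -2.97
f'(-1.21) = 5.26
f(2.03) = -17.42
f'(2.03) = -14.18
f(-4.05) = -42.11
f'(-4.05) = 22.30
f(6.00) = -121.00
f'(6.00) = -38.00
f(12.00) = -457.00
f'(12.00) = -74.00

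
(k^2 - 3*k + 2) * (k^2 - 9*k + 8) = k^4 - 12*k^3 + 37*k^2 - 42*k + 16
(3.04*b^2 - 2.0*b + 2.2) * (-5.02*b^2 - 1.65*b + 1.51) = -15.2608*b^4 + 5.024*b^3 - 3.1536*b^2 - 6.65*b + 3.322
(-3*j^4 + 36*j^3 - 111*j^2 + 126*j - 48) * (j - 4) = -3*j^5 + 48*j^4 - 255*j^3 + 570*j^2 - 552*j + 192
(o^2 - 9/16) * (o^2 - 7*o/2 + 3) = o^4 - 7*o^3/2 + 39*o^2/16 + 63*o/32 - 27/16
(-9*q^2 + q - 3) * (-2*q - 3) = 18*q^3 + 25*q^2 + 3*q + 9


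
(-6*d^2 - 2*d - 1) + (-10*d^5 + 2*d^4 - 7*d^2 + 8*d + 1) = -10*d^5 + 2*d^4 - 13*d^2 + 6*d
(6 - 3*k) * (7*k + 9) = -21*k^2 + 15*k + 54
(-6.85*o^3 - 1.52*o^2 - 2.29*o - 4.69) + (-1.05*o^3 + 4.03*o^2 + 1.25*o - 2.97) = -7.9*o^3 + 2.51*o^2 - 1.04*o - 7.66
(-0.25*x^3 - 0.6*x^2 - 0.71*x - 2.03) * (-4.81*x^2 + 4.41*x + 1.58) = 1.2025*x^5 + 1.7835*x^4 + 0.374099999999999*x^3 + 5.6852*x^2 - 10.0741*x - 3.2074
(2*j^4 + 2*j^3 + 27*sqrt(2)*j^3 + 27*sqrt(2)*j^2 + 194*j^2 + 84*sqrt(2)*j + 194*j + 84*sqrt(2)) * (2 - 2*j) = -4*j^5 - 54*sqrt(2)*j^4 - 384*j^3 - 114*sqrt(2)*j^2 + 388*j + 168*sqrt(2)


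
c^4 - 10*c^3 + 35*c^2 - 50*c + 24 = (c - 4)*(c - 3)*(c - 2)*(c - 1)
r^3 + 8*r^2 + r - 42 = (r - 2)*(r + 3)*(r + 7)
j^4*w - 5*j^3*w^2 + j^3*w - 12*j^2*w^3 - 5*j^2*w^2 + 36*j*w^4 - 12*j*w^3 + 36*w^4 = (j - 6*w)*(j - 2*w)*(j + 3*w)*(j*w + w)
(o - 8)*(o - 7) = o^2 - 15*o + 56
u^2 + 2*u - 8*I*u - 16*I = (u + 2)*(u - 8*I)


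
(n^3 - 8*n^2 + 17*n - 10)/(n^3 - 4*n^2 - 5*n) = (n^2 - 3*n + 2)/(n*(n + 1))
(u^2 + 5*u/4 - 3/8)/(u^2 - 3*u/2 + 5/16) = 2*(2*u + 3)/(4*u - 5)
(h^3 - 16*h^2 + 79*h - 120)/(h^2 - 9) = (h^2 - 13*h + 40)/(h + 3)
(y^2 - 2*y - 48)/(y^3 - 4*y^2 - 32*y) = (y + 6)/(y*(y + 4))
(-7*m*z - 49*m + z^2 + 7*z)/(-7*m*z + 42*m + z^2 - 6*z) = (z + 7)/(z - 6)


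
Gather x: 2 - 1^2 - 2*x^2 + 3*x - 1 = -2*x^2 + 3*x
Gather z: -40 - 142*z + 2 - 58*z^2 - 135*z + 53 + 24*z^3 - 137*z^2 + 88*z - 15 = 24*z^3 - 195*z^2 - 189*z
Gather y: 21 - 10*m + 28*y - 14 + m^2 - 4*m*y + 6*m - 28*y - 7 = m^2 - 4*m*y - 4*m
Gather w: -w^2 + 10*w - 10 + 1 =-w^2 + 10*w - 9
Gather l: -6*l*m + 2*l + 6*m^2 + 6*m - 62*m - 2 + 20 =l*(2 - 6*m) + 6*m^2 - 56*m + 18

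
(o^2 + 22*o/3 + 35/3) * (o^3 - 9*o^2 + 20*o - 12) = o^5 - 5*o^4/3 - 103*o^3/3 + 89*o^2/3 + 436*o/3 - 140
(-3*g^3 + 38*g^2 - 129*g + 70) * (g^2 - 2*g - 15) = -3*g^5 + 44*g^4 - 160*g^3 - 242*g^2 + 1795*g - 1050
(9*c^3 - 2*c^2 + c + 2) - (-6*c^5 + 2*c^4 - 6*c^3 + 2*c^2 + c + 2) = 6*c^5 - 2*c^4 + 15*c^3 - 4*c^2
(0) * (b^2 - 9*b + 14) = 0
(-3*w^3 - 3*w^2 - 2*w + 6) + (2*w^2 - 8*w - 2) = -3*w^3 - w^2 - 10*w + 4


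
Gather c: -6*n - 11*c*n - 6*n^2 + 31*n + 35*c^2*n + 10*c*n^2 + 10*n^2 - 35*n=35*c^2*n + c*(10*n^2 - 11*n) + 4*n^2 - 10*n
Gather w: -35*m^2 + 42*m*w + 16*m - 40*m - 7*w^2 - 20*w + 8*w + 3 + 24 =-35*m^2 - 24*m - 7*w^2 + w*(42*m - 12) + 27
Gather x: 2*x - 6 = 2*x - 6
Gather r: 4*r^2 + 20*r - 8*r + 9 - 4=4*r^2 + 12*r + 5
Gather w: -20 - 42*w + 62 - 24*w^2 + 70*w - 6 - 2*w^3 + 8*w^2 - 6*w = -2*w^3 - 16*w^2 + 22*w + 36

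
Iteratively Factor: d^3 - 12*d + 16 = (d - 2)*(d^2 + 2*d - 8) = (d - 2)^2*(d + 4)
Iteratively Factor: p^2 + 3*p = (p + 3)*(p)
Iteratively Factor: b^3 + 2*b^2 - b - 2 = (b - 1)*(b^2 + 3*b + 2) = (b - 1)*(b + 1)*(b + 2)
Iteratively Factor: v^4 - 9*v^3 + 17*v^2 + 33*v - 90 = (v - 3)*(v^3 - 6*v^2 - v + 30) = (v - 3)*(v + 2)*(v^2 - 8*v + 15) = (v - 5)*(v - 3)*(v + 2)*(v - 3)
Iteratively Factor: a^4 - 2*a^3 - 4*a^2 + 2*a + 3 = (a - 3)*(a^3 + a^2 - a - 1) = (a - 3)*(a + 1)*(a^2 - 1) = (a - 3)*(a + 1)^2*(a - 1)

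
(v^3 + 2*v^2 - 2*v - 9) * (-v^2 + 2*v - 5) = -v^5 + v^3 - 5*v^2 - 8*v + 45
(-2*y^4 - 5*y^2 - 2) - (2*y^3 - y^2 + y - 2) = -2*y^4 - 2*y^3 - 4*y^2 - y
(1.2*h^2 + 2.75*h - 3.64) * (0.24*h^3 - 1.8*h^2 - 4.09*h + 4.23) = 0.288*h^5 - 1.5*h^4 - 10.7316*h^3 + 0.380500000000002*h^2 + 26.5201*h - 15.3972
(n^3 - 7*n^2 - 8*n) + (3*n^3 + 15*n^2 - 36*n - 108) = 4*n^3 + 8*n^2 - 44*n - 108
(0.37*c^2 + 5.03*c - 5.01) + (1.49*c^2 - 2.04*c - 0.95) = 1.86*c^2 + 2.99*c - 5.96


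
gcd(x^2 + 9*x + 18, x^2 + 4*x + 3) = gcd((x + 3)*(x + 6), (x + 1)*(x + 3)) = x + 3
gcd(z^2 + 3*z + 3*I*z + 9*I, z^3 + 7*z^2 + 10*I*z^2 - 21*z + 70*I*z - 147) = z + 3*I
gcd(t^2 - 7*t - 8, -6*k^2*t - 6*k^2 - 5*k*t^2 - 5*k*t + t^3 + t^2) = t + 1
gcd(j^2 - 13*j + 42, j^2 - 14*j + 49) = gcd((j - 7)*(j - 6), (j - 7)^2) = j - 7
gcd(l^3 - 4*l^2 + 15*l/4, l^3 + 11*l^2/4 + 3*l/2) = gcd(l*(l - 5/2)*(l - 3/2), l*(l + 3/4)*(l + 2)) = l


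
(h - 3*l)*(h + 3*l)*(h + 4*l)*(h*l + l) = h^4*l + 4*h^3*l^2 + h^3*l - 9*h^2*l^3 + 4*h^2*l^2 - 36*h*l^4 - 9*h*l^3 - 36*l^4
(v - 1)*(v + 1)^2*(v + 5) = v^4 + 6*v^3 + 4*v^2 - 6*v - 5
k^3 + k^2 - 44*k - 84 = (k - 7)*(k + 2)*(k + 6)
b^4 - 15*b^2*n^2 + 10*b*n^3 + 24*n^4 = (b - 3*n)*(b - 2*n)*(b + n)*(b + 4*n)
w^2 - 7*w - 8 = (w - 8)*(w + 1)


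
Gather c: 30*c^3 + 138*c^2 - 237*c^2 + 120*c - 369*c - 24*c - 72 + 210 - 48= 30*c^3 - 99*c^2 - 273*c + 90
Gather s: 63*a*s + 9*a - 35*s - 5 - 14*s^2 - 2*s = 9*a - 14*s^2 + s*(63*a - 37) - 5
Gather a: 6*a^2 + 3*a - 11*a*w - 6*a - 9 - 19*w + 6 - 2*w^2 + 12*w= 6*a^2 + a*(-11*w - 3) - 2*w^2 - 7*w - 3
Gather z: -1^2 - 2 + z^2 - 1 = z^2 - 4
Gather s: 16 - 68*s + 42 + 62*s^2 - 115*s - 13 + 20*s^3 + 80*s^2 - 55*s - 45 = 20*s^3 + 142*s^2 - 238*s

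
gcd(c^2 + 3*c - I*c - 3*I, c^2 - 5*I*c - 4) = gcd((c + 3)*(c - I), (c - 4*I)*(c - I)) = c - I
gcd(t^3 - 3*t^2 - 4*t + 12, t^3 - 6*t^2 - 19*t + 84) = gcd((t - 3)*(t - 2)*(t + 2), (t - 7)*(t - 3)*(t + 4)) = t - 3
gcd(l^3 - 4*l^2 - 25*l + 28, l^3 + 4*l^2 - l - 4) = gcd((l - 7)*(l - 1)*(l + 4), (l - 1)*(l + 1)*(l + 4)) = l^2 + 3*l - 4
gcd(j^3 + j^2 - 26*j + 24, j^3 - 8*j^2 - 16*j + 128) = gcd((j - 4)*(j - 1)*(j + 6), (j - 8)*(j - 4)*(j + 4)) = j - 4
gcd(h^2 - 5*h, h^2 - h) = h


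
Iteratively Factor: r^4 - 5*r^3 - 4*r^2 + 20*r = (r)*(r^3 - 5*r^2 - 4*r + 20) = r*(r + 2)*(r^2 - 7*r + 10) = r*(r - 5)*(r + 2)*(r - 2)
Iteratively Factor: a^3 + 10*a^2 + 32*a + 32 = (a + 4)*(a^2 + 6*a + 8) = (a + 4)^2*(a + 2)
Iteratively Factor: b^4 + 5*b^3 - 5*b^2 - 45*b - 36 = (b - 3)*(b^3 + 8*b^2 + 19*b + 12) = (b - 3)*(b + 1)*(b^2 + 7*b + 12) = (b - 3)*(b + 1)*(b + 4)*(b + 3)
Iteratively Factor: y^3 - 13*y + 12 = (y - 1)*(y^2 + y - 12) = (y - 1)*(y + 4)*(y - 3)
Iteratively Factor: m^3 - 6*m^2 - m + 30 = (m + 2)*(m^2 - 8*m + 15) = (m - 3)*(m + 2)*(m - 5)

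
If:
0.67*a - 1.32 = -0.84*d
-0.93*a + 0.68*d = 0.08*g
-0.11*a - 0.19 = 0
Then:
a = -1.73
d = 2.95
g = 45.15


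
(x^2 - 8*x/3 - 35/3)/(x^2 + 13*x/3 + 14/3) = (x - 5)/(x + 2)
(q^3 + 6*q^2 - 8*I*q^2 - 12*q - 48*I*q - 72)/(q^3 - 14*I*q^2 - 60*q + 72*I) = (q + 6)/(q - 6*I)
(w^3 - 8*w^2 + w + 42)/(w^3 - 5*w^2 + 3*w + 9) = (w^2 - 5*w - 14)/(w^2 - 2*w - 3)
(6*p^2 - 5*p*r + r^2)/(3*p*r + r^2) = (6*p^2 - 5*p*r + r^2)/(r*(3*p + r))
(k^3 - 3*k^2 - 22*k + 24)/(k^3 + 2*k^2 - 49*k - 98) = (k^3 - 3*k^2 - 22*k + 24)/(k^3 + 2*k^2 - 49*k - 98)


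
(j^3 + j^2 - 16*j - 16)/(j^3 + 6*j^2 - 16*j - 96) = (j + 1)/(j + 6)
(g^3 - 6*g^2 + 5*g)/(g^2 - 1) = g*(g - 5)/(g + 1)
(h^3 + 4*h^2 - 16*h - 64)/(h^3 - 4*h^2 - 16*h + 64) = (h + 4)/(h - 4)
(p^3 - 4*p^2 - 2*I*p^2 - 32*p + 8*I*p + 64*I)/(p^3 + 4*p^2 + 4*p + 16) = (p - 8)/(p + 2*I)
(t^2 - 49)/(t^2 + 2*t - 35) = (t - 7)/(t - 5)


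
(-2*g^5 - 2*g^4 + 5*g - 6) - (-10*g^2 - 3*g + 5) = -2*g^5 - 2*g^4 + 10*g^2 + 8*g - 11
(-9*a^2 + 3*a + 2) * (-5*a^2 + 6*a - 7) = 45*a^4 - 69*a^3 + 71*a^2 - 9*a - 14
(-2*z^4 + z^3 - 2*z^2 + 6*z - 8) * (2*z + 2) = -4*z^5 - 2*z^4 - 2*z^3 + 8*z^2 - 4*z - 16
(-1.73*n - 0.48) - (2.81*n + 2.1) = -4.54*n - 2.58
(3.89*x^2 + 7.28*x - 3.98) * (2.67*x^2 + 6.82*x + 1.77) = 10.3863*x^4 + 45.9674*x^3 + 45.9083*x^2 - 14.258*x - 7.0446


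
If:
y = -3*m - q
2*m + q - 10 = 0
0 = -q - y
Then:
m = 0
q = 10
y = -10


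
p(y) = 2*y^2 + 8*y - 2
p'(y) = 4*y + 8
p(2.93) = 38.61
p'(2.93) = 19.72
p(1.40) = 13.12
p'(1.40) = 13.60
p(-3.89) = -2.86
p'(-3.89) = -7.56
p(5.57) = 104.61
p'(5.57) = 30.28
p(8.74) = 220.70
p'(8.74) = 42.96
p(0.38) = 1.33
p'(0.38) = 9.52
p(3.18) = 43.66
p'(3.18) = 20.72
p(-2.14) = -9.96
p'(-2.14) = -0.56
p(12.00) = 382.00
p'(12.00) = 56.00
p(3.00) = 40.00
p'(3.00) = 20.00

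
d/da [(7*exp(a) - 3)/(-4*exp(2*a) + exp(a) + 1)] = ((7*exp(a) - 3)*(8*exp(a) - 1) - 28*exp(2*a) + 7*exp(a) + 7)*exp(a)/(-4*exp(2*a) + exp(a) + 1)^2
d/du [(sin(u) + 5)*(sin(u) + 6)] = (2*sin(u) + 11)*cos(u)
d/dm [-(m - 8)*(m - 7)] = 15 - 2*m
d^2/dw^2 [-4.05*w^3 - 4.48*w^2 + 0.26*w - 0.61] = -24.3*w - 8.96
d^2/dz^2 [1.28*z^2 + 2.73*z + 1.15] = 2.56000000000000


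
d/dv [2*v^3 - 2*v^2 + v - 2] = 6*v^2 - 4*v + 1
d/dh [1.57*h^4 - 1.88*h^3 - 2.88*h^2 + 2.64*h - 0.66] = 6.28*h^3 - 5.64*h^2 - 5.76*h + 2.64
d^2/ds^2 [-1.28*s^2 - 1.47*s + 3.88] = -2.56000000000000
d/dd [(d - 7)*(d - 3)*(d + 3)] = 3*d^2 - 14*d - 9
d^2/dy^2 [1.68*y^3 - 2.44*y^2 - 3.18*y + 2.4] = 10.08*y - 4.88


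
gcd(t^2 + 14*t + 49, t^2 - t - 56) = t + 7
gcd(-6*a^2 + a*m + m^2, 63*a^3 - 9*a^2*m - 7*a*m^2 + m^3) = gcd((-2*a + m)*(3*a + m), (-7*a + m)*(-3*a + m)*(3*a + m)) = 3*a + m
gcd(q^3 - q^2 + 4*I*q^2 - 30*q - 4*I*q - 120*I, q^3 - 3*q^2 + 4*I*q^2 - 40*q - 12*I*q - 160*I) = q^2 + q*(5 + 4*I) + 20*I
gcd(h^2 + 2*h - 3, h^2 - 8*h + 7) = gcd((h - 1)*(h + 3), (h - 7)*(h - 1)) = h - 1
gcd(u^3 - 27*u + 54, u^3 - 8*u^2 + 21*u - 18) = u^2 - 6*u + 9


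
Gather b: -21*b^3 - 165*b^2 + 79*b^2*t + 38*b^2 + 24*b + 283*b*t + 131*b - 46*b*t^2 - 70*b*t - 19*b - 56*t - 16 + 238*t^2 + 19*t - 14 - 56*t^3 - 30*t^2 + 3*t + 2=-21*b^3 + b^2*(79*t - 127) + b*(-46*t^2 + 213*t + 136) - 56*t^3 + 208*t^2 - 34*t - 28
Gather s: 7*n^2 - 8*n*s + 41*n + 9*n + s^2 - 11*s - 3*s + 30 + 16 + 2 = 7*n^2 + 50*n + s^2 + s*(-8*n - 14) + 48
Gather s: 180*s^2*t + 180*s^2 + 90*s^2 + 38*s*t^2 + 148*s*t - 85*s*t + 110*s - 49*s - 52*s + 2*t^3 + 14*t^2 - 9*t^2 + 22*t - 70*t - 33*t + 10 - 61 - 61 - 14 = s^2*(180*t + 270) + s*(38*t^2 + 63*t + 9) + 2*t^3 + 5*t^2 - 81*t - 126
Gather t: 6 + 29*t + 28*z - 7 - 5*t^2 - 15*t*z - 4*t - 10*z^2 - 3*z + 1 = -5*t^2 + t*(25 - 15*z) - 10*z^2 + 25*z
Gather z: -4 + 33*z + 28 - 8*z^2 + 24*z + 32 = -8*z^2 + 57*z + 56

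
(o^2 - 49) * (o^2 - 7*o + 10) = o^4 - 7*o^3 - 39*o^2 + 343*o - 490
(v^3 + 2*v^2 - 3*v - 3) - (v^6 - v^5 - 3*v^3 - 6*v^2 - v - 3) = -v^6 + v^5 + 4*v^3 + 8*v^2 - 2*v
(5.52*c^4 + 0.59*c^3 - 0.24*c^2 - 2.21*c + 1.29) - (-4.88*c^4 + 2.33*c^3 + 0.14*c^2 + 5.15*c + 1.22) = 10.4*c^4 - 1.74*c^3 - 0.38*c^2 - 7.36*c + 0.0700000000000001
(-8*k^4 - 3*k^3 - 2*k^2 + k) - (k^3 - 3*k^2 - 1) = -8*k^4 - 4*k^3 + k^2 + k + 1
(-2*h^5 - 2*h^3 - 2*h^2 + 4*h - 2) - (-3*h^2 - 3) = -2*h^5 - 2*h^3 + h^2 + 4*h + 1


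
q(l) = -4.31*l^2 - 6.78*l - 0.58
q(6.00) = -196.42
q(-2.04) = -4.69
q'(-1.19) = 3.48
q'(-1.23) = 3.82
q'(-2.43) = 14.17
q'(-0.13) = -5.66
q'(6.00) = -58.50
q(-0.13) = 0.23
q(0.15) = -1.69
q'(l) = -8.62*l - 6.78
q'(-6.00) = 44.94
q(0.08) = -1.15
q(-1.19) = 1.38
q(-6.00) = -115.06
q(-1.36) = 0.67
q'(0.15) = -8.07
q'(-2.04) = 10.80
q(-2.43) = -9.55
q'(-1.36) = 4.94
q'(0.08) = -7.47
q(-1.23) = 1.24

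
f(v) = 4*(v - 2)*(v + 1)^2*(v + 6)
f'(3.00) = 928.00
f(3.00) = 576.00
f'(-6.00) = -800.00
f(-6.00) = 0.00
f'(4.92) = 3450.31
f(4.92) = 4470.01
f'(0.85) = -38.55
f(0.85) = -107.84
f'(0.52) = -70.76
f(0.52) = -89.18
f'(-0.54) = -48.56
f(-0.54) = -11.74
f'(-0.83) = -19.63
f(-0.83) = -1.69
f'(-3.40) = 205.06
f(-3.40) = -323.48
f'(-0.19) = -72.95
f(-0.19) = -33.39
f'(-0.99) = -1.20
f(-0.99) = -0.01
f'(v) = 4*(v - 2)*(v + 1)^2 + 4*(v - 2)*(v + 6)*(2*v + 2) + 4*(v + 1)^2*(v + 6) = 16*v^3 + 72*v^2 - 24*v - 80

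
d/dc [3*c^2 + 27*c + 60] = 6*c + 27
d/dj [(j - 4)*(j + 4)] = 2*j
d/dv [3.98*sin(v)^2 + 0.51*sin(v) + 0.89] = (7.96*sin(v) + 0.51)*cos(v)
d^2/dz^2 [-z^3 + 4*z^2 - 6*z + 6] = 8 - 6*z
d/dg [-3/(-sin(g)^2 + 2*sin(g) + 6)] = 6*(1 - sin(g))*cos(g)/(2*sin(g) + cos(g)^2 + 5)^2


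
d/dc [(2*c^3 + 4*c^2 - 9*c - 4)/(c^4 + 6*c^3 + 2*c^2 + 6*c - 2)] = (-2*c^6 - 8*c^5 + 7*c^4 + 148*c^3 + 102*c^2 + 42)/(c^8 + 12*c^7 + 40*c^6 + 36*c^5 + 72*c^4 + 28*c^2 - 24*c + 4)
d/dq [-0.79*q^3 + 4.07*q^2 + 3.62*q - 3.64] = -2.37*q^2 + 8.14*q + 3.62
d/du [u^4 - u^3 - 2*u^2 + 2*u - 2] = 4*u^3 - 3*u^2 - 4*u + 2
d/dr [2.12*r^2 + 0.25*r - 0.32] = 4.24*r + 0.25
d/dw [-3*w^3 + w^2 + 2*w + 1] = -9*w^2 + 2*w + 2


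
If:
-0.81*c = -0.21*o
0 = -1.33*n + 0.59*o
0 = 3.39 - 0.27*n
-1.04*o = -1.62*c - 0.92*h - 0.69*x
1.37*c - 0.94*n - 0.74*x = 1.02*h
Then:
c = 7.34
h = -617.07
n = 12.56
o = 28.30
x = 848.19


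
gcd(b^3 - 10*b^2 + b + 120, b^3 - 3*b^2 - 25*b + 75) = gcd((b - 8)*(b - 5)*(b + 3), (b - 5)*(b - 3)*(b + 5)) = b - 5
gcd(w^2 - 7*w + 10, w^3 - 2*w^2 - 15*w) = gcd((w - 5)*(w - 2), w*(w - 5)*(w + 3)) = w - 5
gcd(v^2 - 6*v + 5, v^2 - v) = v - 1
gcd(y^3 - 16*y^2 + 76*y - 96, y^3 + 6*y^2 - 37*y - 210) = y - 6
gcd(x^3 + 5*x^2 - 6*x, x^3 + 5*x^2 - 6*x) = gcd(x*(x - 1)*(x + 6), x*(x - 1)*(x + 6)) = x^3 + 5*x^2 - 6*x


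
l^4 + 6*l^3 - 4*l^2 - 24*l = l*(l - 2)*(l + 2)*(l + 6)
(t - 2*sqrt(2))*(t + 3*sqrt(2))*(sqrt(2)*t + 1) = sqrt(2)*t^3 + 3*t^2 - 11*sqrt(2)*t - 12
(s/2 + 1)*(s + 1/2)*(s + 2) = s^3/2 + 9*s^2/4 + 3*s + 1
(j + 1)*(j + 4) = j^2 + 5*j + 4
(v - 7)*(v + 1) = v^2 - 6*v - 7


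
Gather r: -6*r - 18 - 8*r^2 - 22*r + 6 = -8*r^2 - 28*r - 12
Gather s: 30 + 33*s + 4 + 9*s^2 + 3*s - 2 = 9*s^2 + 36*s + 32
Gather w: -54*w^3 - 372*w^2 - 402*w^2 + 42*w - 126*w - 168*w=-54*w^3 - 774*w^2 - 252*w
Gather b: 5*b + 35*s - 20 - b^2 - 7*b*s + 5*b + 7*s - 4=-b^2 + b*(10 - 7*s) + 42*s - 24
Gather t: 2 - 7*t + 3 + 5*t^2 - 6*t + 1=5*t^2 - 13*t + 6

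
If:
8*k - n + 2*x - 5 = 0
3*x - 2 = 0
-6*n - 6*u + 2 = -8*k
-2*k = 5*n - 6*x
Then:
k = 67/126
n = 37/63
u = 86/189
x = 2/3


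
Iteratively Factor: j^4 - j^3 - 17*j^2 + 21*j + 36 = (j - 3)*(j^3 + 2*j^2 - 11*j - 12) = (j - 3)*(j + 4)*(j^2 - 2*j - 3) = (j - 3)*(j + 1)*(j + 4)*(j - 3)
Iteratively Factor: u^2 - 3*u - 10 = (u + 2)*(u - 5)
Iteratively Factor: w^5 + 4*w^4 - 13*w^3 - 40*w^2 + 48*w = (w - 3)*(w^4 + 7*w^3 + 8*w^2 - 16*w) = (w - 3)*(w + 4)*(w^3 + 3*w^2 - 4*w) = (w - 3)*(w + 4)^2*(w^2 - w) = w*(w - 3)*(w + 4)^2*(w - 1)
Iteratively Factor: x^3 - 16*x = (x - 4)*(x^2 + 4*x) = x*(x - 4)*(x + 4)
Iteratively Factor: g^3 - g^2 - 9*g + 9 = (g - 3)*(g^2 + 2*g - 3) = (g - 3)*(g + 3)*(g - 1)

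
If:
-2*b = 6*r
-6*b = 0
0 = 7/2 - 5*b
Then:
No Solution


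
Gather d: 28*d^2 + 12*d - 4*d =28*d^2 + 8*d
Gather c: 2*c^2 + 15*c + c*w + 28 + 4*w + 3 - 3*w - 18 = 2*c^2 + c*(w + 15) + w + 13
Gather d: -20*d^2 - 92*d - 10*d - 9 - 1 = -20*d^2 - 102*d - 10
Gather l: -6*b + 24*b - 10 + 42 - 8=18*b + 24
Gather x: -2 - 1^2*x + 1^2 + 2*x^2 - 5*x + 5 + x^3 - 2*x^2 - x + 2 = x^3 - 7*x + 6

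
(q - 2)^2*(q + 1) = q^3 - 3*q^2 + 4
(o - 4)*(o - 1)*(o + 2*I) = o^3 - 5*o^2 + 2*I*o^2 + 4*o - 10*I*o + 8*I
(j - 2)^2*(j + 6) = j^3 + 2*j^2 - 20*j + 24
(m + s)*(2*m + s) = 2*m^2 + 3*m*s + s^2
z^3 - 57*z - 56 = (z - 8)*(z + 1)*(z + 7)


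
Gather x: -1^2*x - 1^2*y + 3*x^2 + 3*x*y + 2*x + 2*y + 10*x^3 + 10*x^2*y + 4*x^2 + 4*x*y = 10*x^3 + x^2*(10*y + 7) + x*(7*y + 1) + y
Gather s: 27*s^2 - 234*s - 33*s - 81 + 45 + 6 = 27*s^2 - 267*s - 30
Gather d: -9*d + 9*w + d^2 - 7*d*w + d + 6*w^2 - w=d^2 + d*(-7*w - 8) + 6*w^2 + 8*w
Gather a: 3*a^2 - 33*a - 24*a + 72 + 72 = 3*a^2 - 57*a + 144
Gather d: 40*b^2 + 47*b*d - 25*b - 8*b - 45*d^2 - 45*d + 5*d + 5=40*b^2 - 33*b - 45*d^2 + d*(47*b - 40) + 5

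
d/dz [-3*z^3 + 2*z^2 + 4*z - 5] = -9*z^2 + 4*z + 4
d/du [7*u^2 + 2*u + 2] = 14*u + 2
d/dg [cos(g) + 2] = -sin(g)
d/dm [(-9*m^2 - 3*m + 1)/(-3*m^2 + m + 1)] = 2*(-9*m^2 - 6*m - 2)/(9*m^4 - 6*m^3 - 5*m^2 + 2*m + 1)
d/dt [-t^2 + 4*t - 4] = 4 - 2*t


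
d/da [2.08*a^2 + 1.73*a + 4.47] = 4.16*a + 1.73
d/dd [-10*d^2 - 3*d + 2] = -20*d - 3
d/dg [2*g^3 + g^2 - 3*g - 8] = 6*g^2 + 2*g - 3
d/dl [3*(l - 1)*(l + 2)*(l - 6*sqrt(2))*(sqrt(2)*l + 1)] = 12*sqrt(2)*l^3 - 99*l^2 + 9*sqrt(2)*l^2 - 48*sqrt(2)*l - 66*l - 18*sqrt(2) + 66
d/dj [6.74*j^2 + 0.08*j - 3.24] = 13.48*j + 0.08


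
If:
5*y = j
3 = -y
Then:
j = -15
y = -3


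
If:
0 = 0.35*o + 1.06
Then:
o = -3.03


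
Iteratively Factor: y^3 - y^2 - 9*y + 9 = (y + 3)*(y^2 - 4*y + 3) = (y - 3)*(y + 3)*(y - 1)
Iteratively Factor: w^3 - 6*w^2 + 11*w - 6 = (w - 3)*(w^2 - 3*w + 2) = (w - 3)*(w - 2)*(w - 1)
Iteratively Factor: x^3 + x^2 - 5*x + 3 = (x + 3)*(x^2 - 2*x + 1) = (x - 1)*(x + 3)*(x - 1)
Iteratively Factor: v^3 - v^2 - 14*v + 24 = (v - 3)*(v^2 + 2*v - 8) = (v - 3)*(v - 2)*(v + 4)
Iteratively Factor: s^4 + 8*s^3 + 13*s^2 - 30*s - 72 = (s + 3)*(s^3 + 5*s^2 - 2*s - 24) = (s + 3)^2*(s^2 + 2*s - 8) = (s + 3)^2*(s + 4)*(s - 2)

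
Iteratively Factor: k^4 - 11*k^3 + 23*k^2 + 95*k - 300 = (k - 5)*(k^3 - 6*k^2 - 7*k + 60) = (k - 5)*(k + 3)*(k^2 - 9*k + 20) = (k - 5)*(k - 4)*(k + 3)*(k - 5)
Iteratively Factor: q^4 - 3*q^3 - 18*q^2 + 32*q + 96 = (q - 4)*(q^3 + q^2 - 14*q - 24) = (q - 4)*(q + 3)*(q^2 - 2*q - 8) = (q - 4)^2*(q + 3)*(q + 2)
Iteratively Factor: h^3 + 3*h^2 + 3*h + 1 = (h + 1)*(h^2 + 2*h + 1) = (h + 1)^2*(h + 1)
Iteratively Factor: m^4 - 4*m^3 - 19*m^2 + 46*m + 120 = (m + 2)*(m^3 - 6*m^2 - 7*m + 60) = (m + 2)*(m + 3)*(m^2 - 9*m + 20) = (m - 4)*(m + 2)*(m + 3)*(m - 5)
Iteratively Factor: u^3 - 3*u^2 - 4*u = (u + 1)*(u^2 - 4*u) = u*(u + 1)*(u - 4)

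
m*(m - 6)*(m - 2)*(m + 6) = m^4 - 2*m^3 - 36*m^2 + 72*m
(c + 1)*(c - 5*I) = c^2 + c - 5*I*c - 5*I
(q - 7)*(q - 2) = q^2 - 9*q + 14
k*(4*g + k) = 4*g*k + k^2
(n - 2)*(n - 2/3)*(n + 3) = n^3 + n^2/3 - 20*n/3 + 4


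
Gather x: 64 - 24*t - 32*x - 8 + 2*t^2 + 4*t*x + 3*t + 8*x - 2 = 2*t^2 - 21*t + x*(4*t - 24) + 54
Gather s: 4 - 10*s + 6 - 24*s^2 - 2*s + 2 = -24*s^2 - 12*s + 12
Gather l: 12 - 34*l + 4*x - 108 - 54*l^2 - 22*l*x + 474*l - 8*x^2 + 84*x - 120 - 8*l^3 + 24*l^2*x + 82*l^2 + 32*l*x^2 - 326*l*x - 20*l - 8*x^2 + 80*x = -8*l^3 + l^2*(24*x + 28) + l*(32*x^2 - 348*x + 420) - 16*x^2 + 168*x - 216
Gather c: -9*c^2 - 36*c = -9*c^2 - 36*c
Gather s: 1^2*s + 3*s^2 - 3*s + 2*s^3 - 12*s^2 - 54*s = 2*s^3 - 9*s^2 - 56*s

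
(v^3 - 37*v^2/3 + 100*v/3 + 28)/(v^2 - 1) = (3*v^3 - 37*v^2 + 100*v + 84)/(3*(v^2 - 1))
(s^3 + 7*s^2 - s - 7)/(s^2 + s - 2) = (s^2 + 8*s + 7)/(s + 2)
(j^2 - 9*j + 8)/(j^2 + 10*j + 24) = (j^2 - 9*j + 8)/(j^2 + 10*j + 24)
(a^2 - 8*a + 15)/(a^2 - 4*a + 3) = (a - 5)/(a - 1)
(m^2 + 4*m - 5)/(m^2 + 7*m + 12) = (m^2 + 4*m - 5)/(m^2 + 7*m + 12)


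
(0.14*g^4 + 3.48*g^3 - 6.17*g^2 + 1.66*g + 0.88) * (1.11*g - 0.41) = 0.1554*g^5 + 3.8054*g^4 - 8.2755*g^3 + 4.3723*g^2 + 0.2962*g - 0.3608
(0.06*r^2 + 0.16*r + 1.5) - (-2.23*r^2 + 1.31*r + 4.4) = 2.29*r^2 - 1.15*r - 2.9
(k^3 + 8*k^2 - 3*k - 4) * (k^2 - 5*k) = k^5 + 3*k^4 - 43*k^3 + 11*k^2 + 20*k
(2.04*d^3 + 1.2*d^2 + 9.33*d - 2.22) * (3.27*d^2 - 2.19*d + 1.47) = 6.6708*d^5 - 0.5436*d^4 + 30.8799*d^3 - 25.9281*d^2 + 18.5769*d - 3.2634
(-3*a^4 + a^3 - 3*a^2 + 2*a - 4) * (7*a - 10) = -21*a^5 + 37*a^4 - 31*a^3 + 44*a^2 - 48*a + 40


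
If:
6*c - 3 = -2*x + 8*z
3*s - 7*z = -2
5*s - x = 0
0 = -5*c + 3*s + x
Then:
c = 148/283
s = 185/566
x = 925/566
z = 241/566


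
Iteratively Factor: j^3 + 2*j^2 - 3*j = (j)*(j^2 + 2*j - 3) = j*(j - 1)*(j + 3)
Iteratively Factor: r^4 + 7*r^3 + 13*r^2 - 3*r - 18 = (r + 3)*(r^3 + 4*r^2 + r - 6) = (r + 2)*(r + 3)*(r^2 + 2*r - 3) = (r - 1)*(r + 2)*(r + 3)*(r + 3)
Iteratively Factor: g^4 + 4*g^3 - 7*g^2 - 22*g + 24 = (g - 2)*(g^3 + 6*g^2 + 5*g - 12) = (g - 2)*(g + 3)*(g^2 + 3*g - 4) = (g - 2)*(g + 3)*(g + 4)*(g - 1)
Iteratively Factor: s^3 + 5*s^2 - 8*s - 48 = (s - 3)*(s^2 + 8*s + 16) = (s - 3)*(s + 4)*(s + 4)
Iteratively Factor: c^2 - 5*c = (c)*(c - 5)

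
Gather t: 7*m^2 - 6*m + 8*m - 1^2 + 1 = 7*m^2 + 2*m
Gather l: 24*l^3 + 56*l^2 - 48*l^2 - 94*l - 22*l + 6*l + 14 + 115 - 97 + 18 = 24*l^3 + 8*l^2 - 110*l + 50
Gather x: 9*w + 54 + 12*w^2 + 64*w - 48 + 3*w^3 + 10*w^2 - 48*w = 3*w^3 + 22*w^2 + 25*w + 6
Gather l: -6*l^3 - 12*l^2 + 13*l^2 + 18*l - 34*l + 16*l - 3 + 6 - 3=-6*l^3 + l^2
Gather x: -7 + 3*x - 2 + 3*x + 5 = 6*x - 4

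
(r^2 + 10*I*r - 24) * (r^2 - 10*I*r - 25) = r^4 + 51*r^2 - 10*I*r + 600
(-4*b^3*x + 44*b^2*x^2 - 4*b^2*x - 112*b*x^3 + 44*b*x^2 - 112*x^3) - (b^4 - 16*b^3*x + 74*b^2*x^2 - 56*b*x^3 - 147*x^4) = -b^4 + 12*b^3*x - 30*b^2*x^2 - 4*b^2*x - 56*b*x^3 + 44*b*x^2 + 147*x^4 - 112*x^3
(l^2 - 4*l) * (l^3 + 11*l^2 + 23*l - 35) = l^5 + 7*l^4 - 21*l^3 - 127*l^2 + 140*l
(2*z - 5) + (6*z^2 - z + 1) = 6*z^2 + z - 4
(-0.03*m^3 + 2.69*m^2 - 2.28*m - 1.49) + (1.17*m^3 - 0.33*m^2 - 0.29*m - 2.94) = 1.14*m^3 + 2.36*m^2 - 2.57*m - 4.43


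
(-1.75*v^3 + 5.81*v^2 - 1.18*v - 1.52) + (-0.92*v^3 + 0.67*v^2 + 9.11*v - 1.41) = -2.67*v^3 + 6.48*v^2 + 7.93*v - 2.93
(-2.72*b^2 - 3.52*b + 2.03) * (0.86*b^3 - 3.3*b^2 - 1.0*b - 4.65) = -2.3392*b^5 + 5.9488*b^4 + 16.0818*b^3 + 9.469*b^2 + 14.338*b - 9.4395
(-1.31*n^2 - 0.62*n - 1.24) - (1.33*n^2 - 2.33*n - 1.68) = -2.64*n^2 + 1.71*n + 0.44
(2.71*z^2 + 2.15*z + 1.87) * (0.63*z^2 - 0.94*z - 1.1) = 1.7073*z^4 - 1.1929*z^3 - 3.8239*z^2 - 4.1228*z - 2.057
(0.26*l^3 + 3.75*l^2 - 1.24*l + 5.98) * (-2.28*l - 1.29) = -0.5928*l^4 - 8.8854*l^3 - 2.0103*l^2 - 12.0348*l - 7.7142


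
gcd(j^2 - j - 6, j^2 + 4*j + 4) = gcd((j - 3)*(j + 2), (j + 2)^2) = j + 2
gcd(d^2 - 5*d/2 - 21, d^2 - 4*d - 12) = d - 6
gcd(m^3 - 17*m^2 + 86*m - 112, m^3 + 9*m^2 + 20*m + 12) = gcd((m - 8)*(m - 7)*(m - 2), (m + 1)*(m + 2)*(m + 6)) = 1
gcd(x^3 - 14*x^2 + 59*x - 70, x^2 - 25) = x - 5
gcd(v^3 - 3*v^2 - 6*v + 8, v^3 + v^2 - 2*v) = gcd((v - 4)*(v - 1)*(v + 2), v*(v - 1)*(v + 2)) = v^2 + v - 2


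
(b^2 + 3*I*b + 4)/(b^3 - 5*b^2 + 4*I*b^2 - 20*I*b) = (b - I)/(b*(b - 5))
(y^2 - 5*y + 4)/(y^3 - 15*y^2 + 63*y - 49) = (y - 4)/(y^2 - 14*y + 49)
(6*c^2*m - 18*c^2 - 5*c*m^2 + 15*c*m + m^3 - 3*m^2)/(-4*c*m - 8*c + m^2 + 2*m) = (-6*c^2*m + 18*c^2 + 5*c*m^2 - 15*c*m - m^3 + 3*m^2)/(4*c*m + 8*c - m^2 - 2*m)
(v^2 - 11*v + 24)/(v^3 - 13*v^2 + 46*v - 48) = 1/(v - 2)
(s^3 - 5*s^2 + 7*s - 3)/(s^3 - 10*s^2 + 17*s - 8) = (s - 3)/(s - 8)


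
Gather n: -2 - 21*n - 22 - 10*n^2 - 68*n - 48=-10*n^2 - 89*n - 72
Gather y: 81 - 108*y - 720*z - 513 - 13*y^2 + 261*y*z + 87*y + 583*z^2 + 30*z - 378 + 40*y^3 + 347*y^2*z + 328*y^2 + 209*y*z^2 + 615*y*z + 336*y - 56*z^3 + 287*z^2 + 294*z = 40*y^3 + y^2*(347*z + 315) + y*(209*z^2 + 876*z + 315) - 56*z^3 + 870*z^2 - 396*z - 810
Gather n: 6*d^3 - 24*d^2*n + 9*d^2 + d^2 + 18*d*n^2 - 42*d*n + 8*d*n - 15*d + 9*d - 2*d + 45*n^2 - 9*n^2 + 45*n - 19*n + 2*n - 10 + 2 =6*d^3 + 10*d^2 - 8*d + n^2*(18*d + 36) + n*(-24*d^2 - 34*d + 28) - 8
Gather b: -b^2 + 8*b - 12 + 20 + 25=-b^2 + 8*b + 33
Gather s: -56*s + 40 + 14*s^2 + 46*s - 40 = 14*s^2 - 10*s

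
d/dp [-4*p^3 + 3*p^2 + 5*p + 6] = -12*p^2 + 6*p + 5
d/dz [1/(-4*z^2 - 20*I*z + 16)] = (2*z + 5*I)/(4*(z^2 + 5*I*z - 4)^2)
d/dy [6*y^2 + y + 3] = 12*y + 1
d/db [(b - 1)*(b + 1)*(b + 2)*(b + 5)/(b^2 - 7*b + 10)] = 2*(b^5 - 7*b^4 - 29*b^3 + 77*b^2 + 100*b - 70)/(b^4 - 14*b^3 + 69*b^2 - 140*b + 100)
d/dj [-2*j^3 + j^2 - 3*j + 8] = -6*j^2 + 2*j - 3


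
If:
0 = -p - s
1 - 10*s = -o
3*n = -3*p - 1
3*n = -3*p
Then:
No Solution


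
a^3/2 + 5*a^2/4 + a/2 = a*(a/2 + 1)*(a + 1/2)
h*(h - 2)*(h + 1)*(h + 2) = h^4 + h^3 - 4*h^2 - 4*h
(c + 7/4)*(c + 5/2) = c^2 + 17*c/4 + 35/8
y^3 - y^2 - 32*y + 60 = (y - 5)*(y - 2)*(y + 6)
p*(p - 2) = p^2 - 2*p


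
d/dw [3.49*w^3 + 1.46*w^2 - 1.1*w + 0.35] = 10.47*w^2 + 2.92*w - 1.1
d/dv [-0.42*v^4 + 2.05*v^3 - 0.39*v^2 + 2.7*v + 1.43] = -1.68*v^3 + 6.15*v^2 - 0.78*v + 2.7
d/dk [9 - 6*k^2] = -12*k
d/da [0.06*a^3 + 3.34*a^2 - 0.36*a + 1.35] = 0.18*a^2 + 6.68*a - 0.36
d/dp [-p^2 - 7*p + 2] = -2*p - 7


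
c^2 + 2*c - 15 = (c - 3)*(c + 5)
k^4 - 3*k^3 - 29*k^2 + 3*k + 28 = (k - 7)*(k - 1)*(k + 1)*(k + 4)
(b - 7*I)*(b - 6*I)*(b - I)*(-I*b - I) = -I*b^4 - 14*b^3 - I*b^3 - 14*b^2 + 55*I*b^2 + 42*b + 55*I*b + 42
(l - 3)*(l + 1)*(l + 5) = l^3 + 3*l^2 - 13*l - 15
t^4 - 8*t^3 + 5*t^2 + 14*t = t*(t - 7)*(t - 2)*(t + 1)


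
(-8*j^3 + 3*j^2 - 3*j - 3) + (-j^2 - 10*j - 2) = -8*j^3 + 2*j^2 - 13*j - 5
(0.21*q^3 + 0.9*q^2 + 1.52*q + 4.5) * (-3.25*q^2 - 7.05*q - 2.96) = -0.6825*q^5 - 4.4055*q^4 - 11.9066*q^3 - 28.005*q^2 - 36.2242*q - 13.32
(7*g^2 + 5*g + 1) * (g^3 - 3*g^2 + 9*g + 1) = 7*g^5 - 16*g^4 + 49*g^3 + 49*g^2 + 14*g + 1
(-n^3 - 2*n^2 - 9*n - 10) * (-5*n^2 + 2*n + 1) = 5*n^5 + 8*n^4 + 40*n^3 + 30*n^2 - 29*n - 10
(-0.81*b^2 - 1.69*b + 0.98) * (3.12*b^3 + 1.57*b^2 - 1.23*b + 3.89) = -2.5272*b^5 - 6.5445*b^4 + 1.4006*b^3 + 0.466399999999999*b^2 - 7.7795*b + 3.8122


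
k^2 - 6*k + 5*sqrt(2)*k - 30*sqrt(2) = (k - 6)*(k + 5*sqrt(2))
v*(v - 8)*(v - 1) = v^3 - 9*v^2 + 8*v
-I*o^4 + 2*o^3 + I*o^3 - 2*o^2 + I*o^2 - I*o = o*(o + I)^2*(-I*o + I)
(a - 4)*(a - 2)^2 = a^3 - 8*a^2 + 20*a - 16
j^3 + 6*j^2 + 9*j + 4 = (j + 1)^2*(j + 4)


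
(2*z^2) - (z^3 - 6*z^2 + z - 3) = -z^3 + 8*z^2 - z + 3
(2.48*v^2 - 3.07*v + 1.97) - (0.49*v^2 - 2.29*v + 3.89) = 1.99*v^2 - 0.78*v - 1.92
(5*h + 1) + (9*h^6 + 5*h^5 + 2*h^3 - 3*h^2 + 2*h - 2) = 9*h^6 + 5*h^5 + 2*h^3 - 3*h^2 + 7*h - 1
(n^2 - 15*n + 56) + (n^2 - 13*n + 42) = 2*n^2 - 28*n + 98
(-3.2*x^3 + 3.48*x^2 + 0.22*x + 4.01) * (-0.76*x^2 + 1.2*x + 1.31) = 2.432*x^5 - 6.4848*x^4 - 0.1832*x^3 + 1.7752*x^2 + 5.1002*x + 5.2531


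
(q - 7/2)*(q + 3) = q^2 - q/2 - 21/2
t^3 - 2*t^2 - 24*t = t*(t - 6)*(t + 4)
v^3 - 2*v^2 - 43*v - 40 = (v - 8)*(v + 1)*(v + 5)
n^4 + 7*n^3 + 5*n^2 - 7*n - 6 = (n - 1)*(n + 1)^2*(n + 6)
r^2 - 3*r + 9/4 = (r - 3/2)^2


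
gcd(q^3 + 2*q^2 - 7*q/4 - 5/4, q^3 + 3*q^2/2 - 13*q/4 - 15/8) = q^2 + 3*q + 5/4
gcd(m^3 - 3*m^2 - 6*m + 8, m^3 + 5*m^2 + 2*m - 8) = m^2 + m - 2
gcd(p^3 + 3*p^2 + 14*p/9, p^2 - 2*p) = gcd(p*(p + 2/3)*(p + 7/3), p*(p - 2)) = p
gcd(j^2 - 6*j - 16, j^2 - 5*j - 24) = j - 8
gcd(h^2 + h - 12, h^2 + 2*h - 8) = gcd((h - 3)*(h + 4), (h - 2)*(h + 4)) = h + 4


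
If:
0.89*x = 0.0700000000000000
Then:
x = 0.08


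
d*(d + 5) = d^2 + 5*d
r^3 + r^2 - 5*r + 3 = (r - 1)^2*(r + 3)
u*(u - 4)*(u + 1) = u^3 - 3*u^2 - 4*u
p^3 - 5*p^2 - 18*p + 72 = (p - 6)*(p - 3)*(p + 4)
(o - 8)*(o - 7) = o^2 - 15*o + 56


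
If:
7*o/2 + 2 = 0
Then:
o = -4/7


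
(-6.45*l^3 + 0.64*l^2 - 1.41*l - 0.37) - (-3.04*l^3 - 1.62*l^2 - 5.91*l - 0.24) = -3.41*l^3 + 2.26*l^2 + 4.5*l - 0.13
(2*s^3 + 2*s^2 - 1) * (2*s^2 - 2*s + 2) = 4*s^5 + 2*s^2 + 2*s - 2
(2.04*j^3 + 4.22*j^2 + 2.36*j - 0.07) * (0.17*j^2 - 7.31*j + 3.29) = 0.3468*j^5 - 14.195*j^4 - 23.7354*j^3 - 3.3797*j^2 + 8.2761*j - 0.2303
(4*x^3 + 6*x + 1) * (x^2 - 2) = 4*x^5 - 2*x^3 + x^2 - 12*x - 2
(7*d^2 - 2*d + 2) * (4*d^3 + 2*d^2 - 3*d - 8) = 28*d^5 + 6*d^4 - 17*d^3 - 46*d^2 + 10*d - 16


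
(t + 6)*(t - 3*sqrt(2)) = t^2 - 3*sqrt(2)*t + 6*t - 18*sqrt(2)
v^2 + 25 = (v - 5*I)*(v + 5*I)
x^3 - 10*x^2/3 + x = x*(x - 3)*(x - 1/3)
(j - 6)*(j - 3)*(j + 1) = j^3 - 8*j^2 + 9*j + 18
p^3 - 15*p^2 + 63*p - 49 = (p - 7)^2*(p - 1)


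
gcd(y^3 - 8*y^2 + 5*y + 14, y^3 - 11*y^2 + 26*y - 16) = y - 2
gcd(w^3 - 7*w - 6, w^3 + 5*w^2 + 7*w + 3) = w + 1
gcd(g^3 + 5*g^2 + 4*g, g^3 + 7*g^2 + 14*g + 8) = g^2 + 5*g + 4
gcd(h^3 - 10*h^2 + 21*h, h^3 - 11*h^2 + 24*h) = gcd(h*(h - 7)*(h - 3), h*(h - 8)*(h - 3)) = h^2 - 3*h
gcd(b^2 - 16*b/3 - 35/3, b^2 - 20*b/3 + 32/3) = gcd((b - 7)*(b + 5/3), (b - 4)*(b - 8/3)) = 1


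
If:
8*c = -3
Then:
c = -3/8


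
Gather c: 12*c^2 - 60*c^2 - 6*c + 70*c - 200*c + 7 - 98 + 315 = -48*c^2 - 136*c + 224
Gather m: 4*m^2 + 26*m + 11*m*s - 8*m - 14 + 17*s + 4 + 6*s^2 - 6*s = 4*m^2 + m*(11*s + 18) + 6*s^2 + 11*s - 10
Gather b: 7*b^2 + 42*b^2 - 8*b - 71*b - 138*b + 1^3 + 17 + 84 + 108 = 49*b^2 - 217*b + 210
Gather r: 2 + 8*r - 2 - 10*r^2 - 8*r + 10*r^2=0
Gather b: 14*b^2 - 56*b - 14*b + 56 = 14*b^2 - 70*b + 56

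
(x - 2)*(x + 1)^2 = x^3 - 3*x - 2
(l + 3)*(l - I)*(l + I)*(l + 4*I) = l^4 + 3*l^3 + 4*I*l^3 + l^2 + 12*I*l^2 + 3*l + 4*I*l + 12*I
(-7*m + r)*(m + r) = -7*m^2 - 6*m*r + r^2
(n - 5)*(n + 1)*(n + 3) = n^3 - n^2 - 17*n - 15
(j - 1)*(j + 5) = j^2 + 4*j - 5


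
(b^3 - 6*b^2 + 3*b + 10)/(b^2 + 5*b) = (b^3 - 6*b^2 + 3*b + 10)/(b*(b + 5))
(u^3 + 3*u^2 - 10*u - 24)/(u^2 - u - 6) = u + 4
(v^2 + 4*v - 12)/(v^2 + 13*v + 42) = (v - 2)/(v + 7)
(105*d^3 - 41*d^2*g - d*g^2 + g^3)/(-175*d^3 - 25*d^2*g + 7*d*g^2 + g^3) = (-3*d + g)/(5*d + g)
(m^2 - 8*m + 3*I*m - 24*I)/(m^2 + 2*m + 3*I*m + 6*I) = (m - 8)/(m + 2)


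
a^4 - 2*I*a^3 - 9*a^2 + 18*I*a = a*(a - 3)*(a + 3)*(a - 2*I)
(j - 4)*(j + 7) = j^2 + 3*j - 28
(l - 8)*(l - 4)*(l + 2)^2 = l^4 - 8*l^3 - 12*l^2 + 80*l + 128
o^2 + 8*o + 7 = (o + 1)*(o + 7)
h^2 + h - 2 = (h - 1)*(h + 2)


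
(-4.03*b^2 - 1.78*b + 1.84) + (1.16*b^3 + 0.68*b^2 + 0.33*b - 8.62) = 1.16*b^3 - 3.35*b^2 - 1.45*b - 6.78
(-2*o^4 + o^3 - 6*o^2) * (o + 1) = -2*o^5 - o^4 - 5*o^3 - 6*o^2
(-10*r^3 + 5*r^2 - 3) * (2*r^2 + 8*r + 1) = -20*r^5 - 70*r^4 + 30*r^3 - r^2 - 24*r - 3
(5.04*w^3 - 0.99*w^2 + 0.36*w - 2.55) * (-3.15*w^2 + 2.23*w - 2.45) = -15.876*w^5 + 14.3577*w^4 - 15.6897*w^3 + 11.2608*w^2 - 6.5685*w + 6.2475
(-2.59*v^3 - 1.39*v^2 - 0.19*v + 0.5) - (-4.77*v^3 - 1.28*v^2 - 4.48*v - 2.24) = 2.18*v^3 - 0.11*v^2 + 4.29*v + 2.74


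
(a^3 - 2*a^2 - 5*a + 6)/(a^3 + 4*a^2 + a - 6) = (a - 3)/(a + 3)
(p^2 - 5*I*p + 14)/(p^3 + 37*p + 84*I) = (p + 2*I)/(p^2 + 7*I*p - 12)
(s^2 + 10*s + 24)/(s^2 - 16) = (s + 6)/(s - 4)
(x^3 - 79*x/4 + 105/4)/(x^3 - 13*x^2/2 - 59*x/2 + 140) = (x - 3/2)/(x - 8)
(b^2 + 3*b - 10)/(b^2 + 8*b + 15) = (b - 2)/(b + 3)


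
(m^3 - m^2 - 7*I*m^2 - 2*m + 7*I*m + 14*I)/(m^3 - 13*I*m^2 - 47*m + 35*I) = (m^2 - m - 2)/(m^2 - 6*I*m - 5)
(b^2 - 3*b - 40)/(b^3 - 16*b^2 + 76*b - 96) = (b + 5)/(b^2 - 8*b + 12)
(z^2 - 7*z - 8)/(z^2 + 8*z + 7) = (z - 8)/(z + 7)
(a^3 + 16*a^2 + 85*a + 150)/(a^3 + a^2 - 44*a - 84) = (a^2 + 10*a + 25)/(a^2 - 5*a - 14)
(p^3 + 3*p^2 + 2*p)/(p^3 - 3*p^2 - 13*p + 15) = p*(p^2 + 3*p + 2)/(p^3 - 3*p^2 - 13*p + 15)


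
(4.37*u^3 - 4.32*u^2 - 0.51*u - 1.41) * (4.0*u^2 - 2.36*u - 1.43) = 17.48*u^5 - 27.5932*u^4 + 1.9061*u^3 + 1.7412*u^2 + 4.0569*u + 2.0163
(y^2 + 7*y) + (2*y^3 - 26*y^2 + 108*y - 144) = 2*y^3 - 25*y^2 + 115*y - 144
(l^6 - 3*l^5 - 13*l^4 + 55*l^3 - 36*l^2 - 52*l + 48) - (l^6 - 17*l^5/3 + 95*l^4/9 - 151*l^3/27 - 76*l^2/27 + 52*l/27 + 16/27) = 8*l^5/3 - 212*l^4/9 + 1636*l^3/27 - 896*l^2/27 - 1456*l/27 + 1280/27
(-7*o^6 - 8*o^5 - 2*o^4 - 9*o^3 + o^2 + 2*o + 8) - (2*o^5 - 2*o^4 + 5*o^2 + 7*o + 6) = -7*o^6 - 10*o^5 - 9*o^3 - 4*o^2 - 5*o + 2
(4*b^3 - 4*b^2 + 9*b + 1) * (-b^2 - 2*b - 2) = -4*b^5 - 4*b^4 - 9*b^3 - 11*b^2 - 20*b - 2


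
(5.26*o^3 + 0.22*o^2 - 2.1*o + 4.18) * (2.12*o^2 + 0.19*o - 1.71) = 11.1512*o^5 + 1.4658*o^4 - 13.4048*o^3 + 8.0864*o^2 + 4.3852*o - 7.1478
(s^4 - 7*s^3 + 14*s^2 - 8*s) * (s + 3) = s^5 - 4*s^4 - 7*s^3 + 34*s^2 - 24*s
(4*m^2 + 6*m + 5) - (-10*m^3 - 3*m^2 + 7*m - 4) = 10*m^3 + 7*m^2 - m + 9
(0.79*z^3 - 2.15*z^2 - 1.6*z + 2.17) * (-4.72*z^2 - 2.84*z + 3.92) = -3.7288*z^5 + 7.9044*z^4 + 16.7548*z^3 - 14.1264*z^2 - 12.4348*z + 8.5064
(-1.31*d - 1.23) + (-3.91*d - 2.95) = -5.22*d - 4.18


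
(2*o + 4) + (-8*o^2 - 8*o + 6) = -8*o^2 - 6*o + 10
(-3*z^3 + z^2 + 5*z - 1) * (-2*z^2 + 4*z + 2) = 6*z^5 - 14*z^4 - 12*z^3 + 24*z^2 + 6*z - 2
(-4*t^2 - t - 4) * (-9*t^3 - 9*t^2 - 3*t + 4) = 36*t^5 + 45*t^4 + 57*t^3 + 23*t^2 + 8*t - 16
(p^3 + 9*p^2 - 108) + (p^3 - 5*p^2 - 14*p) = 2*p^3 + 4*p^2 - 14*p - 108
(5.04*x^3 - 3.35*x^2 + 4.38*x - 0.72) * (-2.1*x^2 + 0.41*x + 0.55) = -10.584*x^5 + 9.1014*x^4 - 7.7995*x^3 + 1.4653*x^2 + 2.1138*x - 0.396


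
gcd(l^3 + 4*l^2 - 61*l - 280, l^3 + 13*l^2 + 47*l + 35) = l^2 + 12*l + 35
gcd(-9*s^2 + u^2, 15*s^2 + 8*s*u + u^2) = 3*s + u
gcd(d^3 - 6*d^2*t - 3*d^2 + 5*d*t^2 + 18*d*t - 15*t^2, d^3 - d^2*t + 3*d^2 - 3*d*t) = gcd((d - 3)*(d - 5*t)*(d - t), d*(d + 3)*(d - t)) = -d + t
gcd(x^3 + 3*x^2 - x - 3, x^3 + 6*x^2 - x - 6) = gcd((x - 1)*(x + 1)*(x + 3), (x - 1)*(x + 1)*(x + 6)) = x^2 - 1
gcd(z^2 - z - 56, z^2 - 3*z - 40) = z - 8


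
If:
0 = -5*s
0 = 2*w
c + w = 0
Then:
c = 0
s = 0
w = 0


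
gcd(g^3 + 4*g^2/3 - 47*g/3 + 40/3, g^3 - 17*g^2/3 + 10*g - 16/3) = g^2 - 11*g/3 + 8/3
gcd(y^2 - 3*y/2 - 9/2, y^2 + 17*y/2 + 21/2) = y + 3/2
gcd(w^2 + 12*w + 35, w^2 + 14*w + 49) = w + 7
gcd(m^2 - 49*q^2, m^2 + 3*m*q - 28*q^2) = m + 7*q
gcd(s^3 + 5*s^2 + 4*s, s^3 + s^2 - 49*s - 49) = s + 1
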